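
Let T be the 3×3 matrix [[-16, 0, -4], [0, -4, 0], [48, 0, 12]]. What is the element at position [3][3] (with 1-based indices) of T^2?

Characteristic polynomial: r^3 + 8r^2 + 16r = r(r + 4)^2, so the eigenvalues are -4, -4, 0.
r=0: eigenvector (1, 0, -4).
r=-4: eigenvector (0, 1, 0).
r=-4: eigenvector (1, 0, -3).
P = [[1, 0, 1], [0, 1, 0], [-4, 0, -3]], D = diag(0, -4, -4), P⁻¹ = [[-3, 0, -1], [0, 1, 0], [4, 0, 1]].
T² = P·diag(0, 16, 16)·P⁻¹ = [[64, 0, 16], [0, 16, 0], [-192, 0, -48]].
The requested entry is -48.

-48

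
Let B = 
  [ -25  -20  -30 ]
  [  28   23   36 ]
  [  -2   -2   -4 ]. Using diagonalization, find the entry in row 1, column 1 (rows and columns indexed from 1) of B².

125

Characteristic polynomial: t^3 + 6t^2 + 5t = t(t + 1)(t + 5), so the eigenvalues are -5, -1, 0.
t=-1: eigenvector (0, -3, 2).
t=-5: eigenvector (1, -1, 0).
t=0: eigenvector (2, -4, 1).
P = [[0, 1, 2], [-3, -1, -4], [2, 0, 1]], D = diag(-1, -5, 0), P⁻¹ = [[1, 1, 2], [5, 4, 6], [-2, -2, -3]].
B² = P·diag(1, 25, 0)·P⁻¹ = [[125, 100, 150], [-128, -103, -156], [2, 2, 4]].
The requested entry is 125.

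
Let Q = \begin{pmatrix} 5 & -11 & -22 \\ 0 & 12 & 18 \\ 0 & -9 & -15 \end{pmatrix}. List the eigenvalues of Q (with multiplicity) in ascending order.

-6, 3, 5

Characteristic polynomial: p(s) = s^3 - 2s^2 - 33s + 90 = (s - 5)(s - 3)(s + 6).
Roots (with multiplicity): -6, 3, 5.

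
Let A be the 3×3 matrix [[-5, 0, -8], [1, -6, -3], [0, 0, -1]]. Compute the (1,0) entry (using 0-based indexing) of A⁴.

Characteristic polynomial: t^3 + 12t^2 + 41t + 30 = (t + 1)(t + 5)(t + 6), so the eigenvalues are -6, -5, -1.
t=-5: eigenvector (1, 1, 0).
t=-6: eigenvector (0, 1, 0).
t=-1: eigenvector (-2, -1, 1).
P = [[1, 0, -2], [1, 1, -1], [0, 0, 1]], D = diag(-5, -6, -1), P⁻¹ = [[1, 0, 2], [-1, 1, -1], [0, 0, 1]].
A⁴ = P·diag(625, 1296, 1)·P⁻¹ = [[625, 0, 1248], [-671, 1296, -47], [0, 0, 1]].
The requested entry is -671.

-671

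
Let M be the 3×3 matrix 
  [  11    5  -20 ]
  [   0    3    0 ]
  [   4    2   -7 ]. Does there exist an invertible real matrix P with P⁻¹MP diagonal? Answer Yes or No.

No

Characteristic polynomial: p(r) = r^3 - 7r^2 + 15r - 9 = (r - 3)^2(r - 1).
r = 3 has algebraic multiplicity 2; rank(M − 3I) = 2, so geometric multiplicity = 1.
Geometric multiplicity < algebraic multiplicity, so M is not diagonalizable.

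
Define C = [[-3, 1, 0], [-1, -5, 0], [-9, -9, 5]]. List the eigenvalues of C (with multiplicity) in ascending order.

-4, -4, 5

Characteristic polynomial: p(t) = t^3 + 3t^2 - 24t - 80 = (t - 5)(t + 4)^2.
Roots (with multiplicity): -4, -4, 5.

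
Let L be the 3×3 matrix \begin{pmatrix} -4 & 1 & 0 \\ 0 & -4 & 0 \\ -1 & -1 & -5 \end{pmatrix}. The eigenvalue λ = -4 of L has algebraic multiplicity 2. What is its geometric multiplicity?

L + 4I = [[0, 1, 0], [0, 0, 0], [-1, -1, -1]].
This matrix has rank 2, so its null space has dimension 3 − 2 = 1.

1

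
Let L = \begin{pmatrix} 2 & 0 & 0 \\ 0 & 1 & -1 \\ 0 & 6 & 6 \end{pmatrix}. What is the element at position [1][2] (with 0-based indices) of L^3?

Characteristic polynomial: t^3 - 9t^2 + 26t - 24 = (t - 4)(t - 3)(t - 2), so the eigenvalues are 2, 3, 4.
t=2: eigenvector (1, 0, 0).
t=3: eigenvector (0, 1, -2).
t=4: eigenvector (0, -1, 3).
P = [[1, 0, 0], [0, 1, -1], [0, -2, 3]], D = diag(2, 3, 4), P⁻¹ = [[1, 0, 0], [0, 3, 1], [0, 2, 1]].
L³ = P·diag(8, 27, 64)·P⁻¹ = [[8, 0, 0], [0, -47, -37], [0, 222, 138]].
The requested entry is -37.

-37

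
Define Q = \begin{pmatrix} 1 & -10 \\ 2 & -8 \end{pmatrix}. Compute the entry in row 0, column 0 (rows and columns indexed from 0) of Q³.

Characteristic polynomial: μ^2 + 7μ + 12 = (μ + 3)(μ + 4), so the eigenvalues are -4, -3.
μ=-3: eigenvector (5, 2).
μ=-4: eigenvector (2, 1).
P = [[5, 2], [2, 1]], D = diag(-3, -4), P⁻¹ = [[1, -2], [-2, 5]].
Q³ = P·diag(-27, -64)·P⁻¹ = [[121, -370], [74, -212]].
The requested entry is 121.

121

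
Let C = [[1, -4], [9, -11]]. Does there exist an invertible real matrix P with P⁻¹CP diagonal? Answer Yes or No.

Characteristic polynomial: p(r) = r^2 + 10r + 25 = (r + 5)^2.
r = -5 has algebraic multiplicity 2; rank(C + 5I) = 1, so geometric multiplicity = 1.
Geometric multiplicity < algebraic multiplicity, so C is not diagonalizable.

No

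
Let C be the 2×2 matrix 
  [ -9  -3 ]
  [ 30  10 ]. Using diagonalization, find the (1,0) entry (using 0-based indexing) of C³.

Characteristic polynomial: r^2 - r = r(r - 1), so the eigenvalues are 0, 1.
r=0: eigenvector (1, -3).
r=1: eigenvector (-3, 10).
P = [[1, -3], [-3, 10]], D = diag(0, 1), P⁻¹ = [[10, 3], [3, 1]].
C³ = P·diag(0, 1)·P⁻¹ = [[-9, -3], [30, 10]].
The requested entry is 30.

30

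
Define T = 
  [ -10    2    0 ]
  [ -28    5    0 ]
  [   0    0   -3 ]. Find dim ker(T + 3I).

2

T + 3I = [[-7, 2, 0], [-28, 8, 0], [0, 0, 0]].
This matrix has rank 1, so its null space has dimension 3 − 1 = 2.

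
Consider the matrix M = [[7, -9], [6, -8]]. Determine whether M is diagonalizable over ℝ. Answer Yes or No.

Yes

Characteristic polynomial: p(λ) = λ^2 + λ - 2 = (λ - 1)(λ + 2).
All 2 eigenvalues are distinct, so M is diagonalizable.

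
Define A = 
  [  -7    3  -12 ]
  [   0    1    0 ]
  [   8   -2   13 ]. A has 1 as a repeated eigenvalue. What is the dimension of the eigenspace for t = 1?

1

A − 1I = [[-8, 3, -12], [0, 0, 0], [8, -2, 12]].
This matrix has rank 2, so its null space has dimension 3 − 2 = 1.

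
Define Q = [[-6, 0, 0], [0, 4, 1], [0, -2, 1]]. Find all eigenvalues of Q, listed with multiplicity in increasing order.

-6, 2, 3

Characteristic polynomial: p(t) = t^3 + t^2 - 24t + 36 = (t - 3)(t - 2)(t + 6).
Roots (with multiplicity): -6, 2, 3.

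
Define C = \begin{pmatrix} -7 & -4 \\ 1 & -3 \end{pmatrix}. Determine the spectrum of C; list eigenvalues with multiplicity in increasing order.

Characteristic polynomial: p(μ) = μ^2 + 10μ + 25 = (μ + 5)^2.
Roots (with multiplicity): -5, -5.

-5, -5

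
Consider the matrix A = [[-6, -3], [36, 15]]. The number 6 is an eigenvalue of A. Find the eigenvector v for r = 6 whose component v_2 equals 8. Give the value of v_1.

A − 6I = [[-12, -3], [36, 9]].
Solving (A − 6I)v = 0 gives the eigenspace spanned by (-2, 8).
With v_2 = 8, v = (-2, 8), so v_1 = -2.

-2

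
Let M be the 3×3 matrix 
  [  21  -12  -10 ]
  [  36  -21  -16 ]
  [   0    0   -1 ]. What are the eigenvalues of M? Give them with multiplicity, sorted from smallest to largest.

-3, -1, 3

Characteristic polynomial: p(μ) = μ^3 + μ^2 - 9μ - 9 = (μ - 3)(μ + 1)(μ + 3).
Roots (with multiplicity): -3, -1, 3.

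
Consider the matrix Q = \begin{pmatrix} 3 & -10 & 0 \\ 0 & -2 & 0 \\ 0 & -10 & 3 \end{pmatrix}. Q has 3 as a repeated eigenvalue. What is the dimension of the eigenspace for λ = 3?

Q − 3I = [[0, -10, 0], [0, -5, 0], [0, -10, 0]].
This matrix has rank 1, so its null space has dimension 3 − 1 = 2.

2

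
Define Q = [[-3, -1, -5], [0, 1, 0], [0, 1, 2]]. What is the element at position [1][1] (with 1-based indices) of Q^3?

Characteristic polynomial: r^3 - 7r + 6 = (r - 2)(r - 1)(r + 3), so the eigenvalues are -3, 1, 2.
r=1: eigenvector (1, 1, -1).
r=-3: eigenvector (1, 0, 0).
r=2: eigenvector (-1, 0, 1).
P = [[1, 1, -1], [1, 0, 0], [-1, 0, 1]], D = diag(1, -3, 2), P⁻¹ = [[0, 1, 0], [1, 0, 1], [0, 1, 1]].
Q³ = P·diag(1, -27, 8)·P⁻¹ = [[-27, -7, -35], [0, 1, 0], [0, 7, 8]].
The requested entry is -27.

-27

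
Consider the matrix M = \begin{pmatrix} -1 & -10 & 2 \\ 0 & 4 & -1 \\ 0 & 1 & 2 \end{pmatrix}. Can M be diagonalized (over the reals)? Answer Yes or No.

Characteristic polynomial: p(s) = s^3 - 5s^2 + 3s + 9 = (s - 3)^2(s + 1).
s = 3 has algebraic multiplicity 2; rank(M − 3I) = 2, so geometric multiplicity = 1.
Geometric multiplicity < algebraic multiplicity, so M is not diagonalizable.

No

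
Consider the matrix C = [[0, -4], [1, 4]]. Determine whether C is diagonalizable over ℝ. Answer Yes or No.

Characteristic polynomial: p(μ) = μ^2 - 4μ + 4 = (μ - 2)^2.
μ = 2 has algebraic multiplicity 2; rank(C − 2I) = 1, so geometric multiplicity = 1.
Geometric multiplicity < algebraic multiplicity, so C is not diagonalizable.

No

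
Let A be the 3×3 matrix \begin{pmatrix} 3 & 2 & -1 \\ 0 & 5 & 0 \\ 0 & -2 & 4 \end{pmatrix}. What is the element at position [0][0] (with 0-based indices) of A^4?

Characteristic polynomial: λ^3 - 12λ^2 + 47λ - 60 = (λ - 5)(λ - 4)(λ - 3), so the eigenvalues are 3, 4, 5.
λ=3: eigenvector (1, 0, 0).
λ=5: eigenvector (2, 1, -2).
λ=4: eigenvector (-1, 0, 1).
P = [[1, 2, -1], [0, 1, 0], [0, -2, 1]], D = diag(3, 5, 4), P⁻¹ = [[1, 0, 1], [0, 1, 0], [0, 2, 1]].
A⁴ = P·diag(81, 625, 256)·P⁻¹ = [[81, 738, -175], [0, 625, 0], [0, -738, 256]].
The requested entry is 81.

81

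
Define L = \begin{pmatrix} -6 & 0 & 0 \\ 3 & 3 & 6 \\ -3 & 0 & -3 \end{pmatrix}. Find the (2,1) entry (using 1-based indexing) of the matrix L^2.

Characteristic polynomial: λ^3 + 6λ^2 - 9λ - 54 = (λ - 3)(λ + 3)(λ + 6), so the eigenvalues are -6, -3, 3.
λ=-6: eigenvector (1, -1, 1).
λ=3: eigenvector (0, 1, 0).
λ=-3: eigenvector (0, -1, 1).
P = [[1, 0, 0], [-1, 1, -1], [1, 0, 1]], D = diag(-6, 3, -3), P⁻¹ = [[1, 0, 0], [0, 1, 1], [-1, 0, 1]].
L² = P·diag(36, 9, 9)·P⁻¹ = [[36, 0, 0], [-27, 9, 0], [27, 0, 9]].
The requested entry is -27.

-27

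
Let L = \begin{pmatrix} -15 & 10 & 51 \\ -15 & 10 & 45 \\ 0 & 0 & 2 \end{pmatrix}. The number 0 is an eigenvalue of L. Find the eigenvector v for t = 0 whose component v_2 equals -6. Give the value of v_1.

-4

L = [[-15, 10, 51], [-15, 10, 45], [0, 0, 2]].
Solving (L)v = 0 gives the eigenspace spanned by (-4, -6, 0).
With v_2 = -6, v = (-4, -6, 0), so v_1 = -4.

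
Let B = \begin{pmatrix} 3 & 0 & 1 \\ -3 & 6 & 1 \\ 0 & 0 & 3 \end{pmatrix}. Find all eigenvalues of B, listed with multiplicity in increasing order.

3, 3, 6

Characteristic polynomial: p(t) = t^3 - 12t^2 + 45t - 54 = (t - 6)(t - 3)^2.
Roots (with multiplicity): 3, 3, 6.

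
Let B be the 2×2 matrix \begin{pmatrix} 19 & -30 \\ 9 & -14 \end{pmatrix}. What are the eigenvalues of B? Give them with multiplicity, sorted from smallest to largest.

Characteristic polynomial: p(r) = r^2 - 5r + 4 = (r - 4)(r - 1).
Roots (with multiplicity): 1, 4.

1, 4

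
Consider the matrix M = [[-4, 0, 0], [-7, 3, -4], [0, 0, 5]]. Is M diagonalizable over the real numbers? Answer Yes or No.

Characteristic polynomial: p(s) = s^3 - 4s^2 - 17s + 60 = (s - 5)(s - 3)(s + 4).
All 3 eigenvalues are distinct, so M is diagonalizable.

Yes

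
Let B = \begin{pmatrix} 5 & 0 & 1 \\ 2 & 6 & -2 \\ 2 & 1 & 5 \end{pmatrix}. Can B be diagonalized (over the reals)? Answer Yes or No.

Characteristic polynomial: p(t) = t^3 - 16t^2 + 85t - 150 = (t - 6)(t - 5)^2.
t = 5 has algebraic multiplicity 2; rank(B − 5I) = 2, so geometric multiplicity = 1.
Geometric multiplicity < algebraic multiplicity, so B is not diagonalizable.

No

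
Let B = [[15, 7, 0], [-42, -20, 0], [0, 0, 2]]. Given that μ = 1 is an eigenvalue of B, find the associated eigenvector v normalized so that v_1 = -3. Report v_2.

6

B − 1I = [[14, 7, 0], [-42, -21, 0], [0, 0, 1]].
Solving (B − 1I)v = 0 gives the eigenspace spanned by (-3, 6, 0).
With v_1 = -3, v = (-3, 6, 0), so v_2 = 6.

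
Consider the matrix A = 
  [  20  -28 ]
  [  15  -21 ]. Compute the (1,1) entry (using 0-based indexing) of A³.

Characteristic polynomial: μ^2 + μ = μ(μ + 1), so the eigenvalues are -1, 0.
μ=-1: eigenvector (4, 3).
μ=0: eigenvector (-7, -5).
P = [[4, -7], [3, -5]], D = diag(-1, 0), P⁻¹ = [[-5, 7], [-3, 4]].
A³ = P·diag(-1, 0)·P⁻¹ = [[20, -28], [15, -21]].
The requested entry is -21.

-21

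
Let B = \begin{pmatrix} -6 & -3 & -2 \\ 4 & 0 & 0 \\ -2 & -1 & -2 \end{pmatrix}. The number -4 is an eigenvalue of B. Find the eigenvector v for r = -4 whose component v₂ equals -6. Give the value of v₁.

B + 4I = [[-2, -3, -2], [4, 4, 0], [-2, -1, 2]].
Solving (B + 4I)v = 0 gives the eigenspace spanned by (6, -6, 3).
With v₂ = -6, v = (6, -6, 3), so v₁ = 6.

6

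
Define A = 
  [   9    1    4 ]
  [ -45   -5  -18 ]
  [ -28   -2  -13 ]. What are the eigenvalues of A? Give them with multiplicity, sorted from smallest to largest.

-5, -2, -2

Characteristic polynomial: p(t) = t^3 + 9t^2 + 24t + 20 = (t + 2)^2(t + 5).
Roots (with multiplicity): -5, -2, -2.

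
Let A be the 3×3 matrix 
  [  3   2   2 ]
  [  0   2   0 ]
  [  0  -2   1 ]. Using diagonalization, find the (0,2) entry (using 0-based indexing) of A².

8

Characteristic polynomial: t^3 - 6t^2 + 11t - 6 = (t - 3)(t - 2)(t - 1), so the eigenvalues are 1, 2, 3.
t=1: eigenvector (-1, 0, 1).
t=2: eigenvector (2, 1, -2).
t=3: eigenvector (1, 0, 0).
P = [[-1, 2, 1], [0, 1, 0], [1, -2, 0]], D = diag(1, 2, 3), P⁻¹ = [[0, 2, 1], [0, 1, 0], [1, 0, 1]].
A² = P·diag(1, 4, 9)·P⁻¹ = [[9, 6, 8], [0, 4, 0], [0, -6, 1]].
The requested entry is 8.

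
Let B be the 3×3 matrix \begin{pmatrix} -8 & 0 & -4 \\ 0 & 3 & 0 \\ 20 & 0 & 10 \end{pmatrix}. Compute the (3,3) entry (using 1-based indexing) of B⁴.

Characteristic polynomial: t^3 - 5t^2 + 6t = t(t - 3)(t - 2), so the eigenvalues are 0, 2, 3.
t=0: eigenvector (1, 0, -2).
t=3: eigenvector (0, 1, 0).
t=2: eigenvector (-2, 0, 5).
P = [[1, 0, -2], [0, 1, 0], [-2, 0, 5]], D = diag(0, 3, 2), P⁻¹ = [[5, 0, 2], [0, 1, 0], [2, 0, 1]].
B⁴ = P·diag(0, 81, 16)·P⁻¹ = [[-64, 0, -32], [0, 81, 0], [160, 0, 80]].
The requested entry is 80.

80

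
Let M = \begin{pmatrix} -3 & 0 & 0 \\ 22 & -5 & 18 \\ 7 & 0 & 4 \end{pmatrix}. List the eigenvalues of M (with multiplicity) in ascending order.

-5, -3, 4

Characteristic polynomial: p(t) = t^3 + 4t^2 - 17t - 60 = (t - 4)(t + 3)(t + 5).
Roots (with multiplicity): -5, -3, 4.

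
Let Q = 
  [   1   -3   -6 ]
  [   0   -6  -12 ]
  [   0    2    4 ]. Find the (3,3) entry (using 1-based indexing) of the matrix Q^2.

-8

Characteristic polynomial: r^3 + r^2 - 2r = r(r - 1)(r + 2), so the eigenvalues are -2, 0, 1.
r=0: eigenvector (0, -2, 1).
r=1: eigenvector (-1, 0, 0).
r=-2: eigenvector (1, 3, -1).
P = [[0, -1, 1], [-2, 0, 3], [1, 0, -1]], D = diag(0, 1, -2), P⁻¹ = [[0, 1, 3], [-1, 1, 2], [0, 1, 2]].
Q² = P·diag(0, 1, 4)·P⁻¹ = [[1, 3, 6], [0, 12, 24], [0, -4, -8]].
The requested entry is -8.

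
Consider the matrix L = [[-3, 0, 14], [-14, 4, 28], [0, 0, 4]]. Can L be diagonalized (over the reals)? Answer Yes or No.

Characteristic polynomial: p(t) = t^3 - 5t^2 - 8t + 48 = (t - 4)^2(t + 3).
t = 4 has algebraic multiplicity 2; rank(L − 4I) = 1, so geometric multiplicity = 2.
Every eigenvalue has geometric = algebraic multiplicity, so L is diagonalizable.

Yes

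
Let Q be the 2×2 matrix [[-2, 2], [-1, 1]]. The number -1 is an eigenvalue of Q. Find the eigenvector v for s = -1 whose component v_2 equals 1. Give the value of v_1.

2

Q + 1I = [[-1, 2], [-1, 2]].
Solving (Q + 1I)v = 0 gives the eigenspace spanned by (2, 1).
With v_2 = 1, v = (2, 1), so v_1 = 2.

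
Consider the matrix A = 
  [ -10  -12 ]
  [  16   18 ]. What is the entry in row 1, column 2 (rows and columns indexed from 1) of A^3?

-624

Characteristic polynomial: t^2 - 8t + 12 = (t - 6)(t - 2), so the eigenvalues are 2, 6.
t=2: eigenvector (1, -1).
t=6: eigenvector (-3, 4).
P = [[1, -3], [-1, 4]], D = diag(2, 6), P⁻¹ = [[4, 3], [1, 1]].
A³ = P·diag(8, 216)·P⁻¹ = [[-616, -624], [832, 840]].
The requested entry is -624.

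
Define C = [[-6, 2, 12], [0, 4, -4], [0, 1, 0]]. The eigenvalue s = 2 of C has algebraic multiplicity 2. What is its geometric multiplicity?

C − 2I = [[-8, 2, 12], [0, 2, -4], [0, 1, -2]].
This matrix has rank 2, so its null space has dimension 3 − 2 = 1.

1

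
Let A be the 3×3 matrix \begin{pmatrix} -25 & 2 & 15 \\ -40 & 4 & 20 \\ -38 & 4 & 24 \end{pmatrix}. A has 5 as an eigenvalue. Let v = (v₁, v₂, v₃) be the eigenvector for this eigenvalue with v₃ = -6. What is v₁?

A − 5I = [[-30, 2, 15], [-40, -1, 20], [-38, 4, 19]].
Solving (A − 5I)v = 0 gives the eigenspace spanned by (-3, 0, -6).
With v₃ = -6, v = (-3, 0, -6), so v₁ = -3.

-3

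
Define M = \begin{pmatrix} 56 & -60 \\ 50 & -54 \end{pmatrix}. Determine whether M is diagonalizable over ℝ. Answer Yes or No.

Yes

Characteristic polynomial: p(r) = r^2 - 2r - 24 = (r - 6)(r + 4).
All 2 eigenvalues are distinct, so M is diagonalizable.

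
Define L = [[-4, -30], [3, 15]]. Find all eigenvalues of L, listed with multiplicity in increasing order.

Characteristic polynomial: p(r) = r^2 - 11r + 30 = (r - 6)(r - 5).
Roots (with multiplicity): 5, 6.

5, 6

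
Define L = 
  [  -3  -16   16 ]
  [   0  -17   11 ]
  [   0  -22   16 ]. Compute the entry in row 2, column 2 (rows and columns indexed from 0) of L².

14

Characteristic polynomial: r^3 + 4r^2 - 27r - 90 = (r - 5)(r + 3)(r + 6), so the eigenvalues are -6, -3, 5.
r=5: eigenvector (2, 1, 2).
r=-6: eigenvector (0, 1, 1).
r=-3: eigenvector (1, 0, 0).
P = [[2, 0, 1], [1, 1, 0], [2, 1, 0]], D = diag(5, -6, -3), P⁻¹ = [[0, -1, 1], [0, 2, -1], [1, 2, -2]].
L² = P·diag(25, 36, 9)·P⁻¹ = [[9, -32, 32], [0, 47, -11], [0, 22, 14]].
The requested entry is 14.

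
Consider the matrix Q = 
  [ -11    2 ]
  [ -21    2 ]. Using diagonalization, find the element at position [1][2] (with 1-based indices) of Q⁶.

Characteristic polynomial: s^2 + 9s + 20 = (s + 4)(s + 5), so the eigenvalues are -5, -4.
s=-5: eigenvector (1, 3).
s=-4: eigenvector (2, 7).
P = [[1, 2], [3, 7]], D = diag(-5, -4), P⁻¹ = [[7, -2], [-3, 1]].
Q⁶ = P·diag(15625, 4096)·P⁻¹ = [[84799, -23058], [242109, -65078]].
The requested entry is -23058.

-23058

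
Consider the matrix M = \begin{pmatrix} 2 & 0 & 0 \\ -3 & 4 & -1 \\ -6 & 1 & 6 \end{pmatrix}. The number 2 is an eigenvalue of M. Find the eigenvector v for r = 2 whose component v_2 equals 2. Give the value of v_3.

M − 2I = [[0, 0, 0], [-3, 2, -1], [-6, 1, 4]].
Solving (M − 2I)v = 0 gives the eigenspace spanned by (1, 2, 1).
With v_2 = 2, v = (1, 2, 1), so v_3 = 1.

1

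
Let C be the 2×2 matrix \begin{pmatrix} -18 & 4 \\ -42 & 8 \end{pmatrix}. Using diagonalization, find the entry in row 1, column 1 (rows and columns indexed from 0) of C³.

848

Characteristic polynomial: t^2 + 10t + 24 = (t + 4)(t + 6), so the eigenvalues are -6, -4.
t=-4: eigenvector (2, 7).
t=-6: eigenvector (1, 3).
P = [[2, 1], [7, 3]], D = diag(-4, -6), P⁻¹ = [[-3, 1], [7, -2]].
C³ = P·diag(-64, -216)·P⁻¹ = [[-1128, 304], [-3192, 848]].
The requested entry is 848.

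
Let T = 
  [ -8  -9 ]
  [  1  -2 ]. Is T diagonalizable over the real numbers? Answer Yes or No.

No

Characteristic polynomial: p(μ) = μ^2 + 10μ + 25 = (μ + 5)^2.
μ = -5 has algebraic multiplicity 2; rank(T + 5I) = 1, so geometric multiplicity = 1.
Geometric multiplicity < algebraic multiplicity, so T is not diagonalizable.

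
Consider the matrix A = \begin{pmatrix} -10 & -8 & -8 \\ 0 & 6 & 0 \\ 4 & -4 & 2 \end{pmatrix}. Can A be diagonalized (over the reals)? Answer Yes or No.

Characteristic polynomial: p(μ) = μ^3 + 2μ^2 - 36μ - 72 = (μ - 6)(μ + 2)(μ + 6).
All 3 eigenvalues are distinct, so A is diagonalizable.

Yes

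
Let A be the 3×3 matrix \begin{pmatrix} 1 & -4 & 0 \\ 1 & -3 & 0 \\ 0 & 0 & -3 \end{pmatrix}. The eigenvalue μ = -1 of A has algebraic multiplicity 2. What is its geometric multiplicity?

1

A + 1I = [[2, -4, 0], [1, -2, 0], [0, 0, -2]].
This matrix has rank 2, so its null space has dimension 3 − 2 = 1.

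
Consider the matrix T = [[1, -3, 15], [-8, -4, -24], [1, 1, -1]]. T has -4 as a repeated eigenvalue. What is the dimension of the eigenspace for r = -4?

T + 4I = [[5, -3, 15], [-8, 0, -24], [1, 1, 3]].
This matrix has rank 2, so its null space has dimension 3 − 2 = 1.

1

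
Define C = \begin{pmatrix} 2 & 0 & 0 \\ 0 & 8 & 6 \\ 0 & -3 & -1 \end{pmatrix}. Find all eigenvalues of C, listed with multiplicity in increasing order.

Characteristic polynomial: p(λ) = λ^3 - 9λ^2 + 24λ - 20 = (λ - 5)(λ - 2)^2.
Roots (with multiplicity): 2, 2, 5.

2, 2, 5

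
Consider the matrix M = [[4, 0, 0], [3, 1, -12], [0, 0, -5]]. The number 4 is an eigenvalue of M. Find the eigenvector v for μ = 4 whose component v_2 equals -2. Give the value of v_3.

M − 4I = [[0, 0, 0], [3, -3, -12], [0, 0, -9]].
Solving (M − 4I)v = 0 gives the eigenspace spanned by (-2, -2, 0).
With v_2 = -2, v = (-2, -2, 0), so v_3 = 0.

0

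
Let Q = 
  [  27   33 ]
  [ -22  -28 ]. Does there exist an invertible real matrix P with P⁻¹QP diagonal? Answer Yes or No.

Yes

Characteristic polynomial: p(λ) = λ^2 + λ - 30 = (λ - 5)(λ + 6).
All 2 eigenvalues are distinct, so Q is diagonalizable.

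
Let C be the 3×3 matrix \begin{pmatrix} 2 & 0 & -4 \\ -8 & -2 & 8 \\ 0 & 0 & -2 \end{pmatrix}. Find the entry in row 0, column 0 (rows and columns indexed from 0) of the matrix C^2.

Characteristic polynomial: t^3 + 2t^2 - 4t - 8 = (t - 2)(t + 2)^2, so the eigenvalues are -2, -2, 2.
t=2: eigenvector (1, -2, 0).
t=-2: eigenvector (0, 1, 0).
t=-2: eigenvector (1, -1, 1).
P = [[1, 0, 1], [-2, 1, -1], [0, 0, 1]], D = diag(2, -2, -2), P⁻¹ = [[1, 0, -1], [2, 1, -1], [0, 0, 1]].
C² = P·diag(4, 4, 4)·P⁻¹ = [[4, 0, 0], [0, 4, 0], [0, 0, 4]].
The requested entry is 4.

4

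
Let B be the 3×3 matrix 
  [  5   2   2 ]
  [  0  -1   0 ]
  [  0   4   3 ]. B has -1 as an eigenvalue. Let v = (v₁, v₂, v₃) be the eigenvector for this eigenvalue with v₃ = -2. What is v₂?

B + 1I = [[6, 2, 2], [0, 0, 0], [0, 4, 4]].
Solving (B + 1I)v = 0 gives the eigenspace spanned by (0, 2, -2).
With v₃ = -2, v = (0, 2, -2), so v₂ = 2.

2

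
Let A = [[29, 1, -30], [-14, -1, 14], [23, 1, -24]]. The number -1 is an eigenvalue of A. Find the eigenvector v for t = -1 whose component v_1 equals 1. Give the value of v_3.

A + 1I = [[30, 1, -30], [-14, 0, 14], [23, 1, -23]].
Solving (A + 1I)v = 0 gives the eigenspace spanned by (1, 0, 1).
With v_1 = 1, v = (1, 0, 1), so v_3 = 1.

1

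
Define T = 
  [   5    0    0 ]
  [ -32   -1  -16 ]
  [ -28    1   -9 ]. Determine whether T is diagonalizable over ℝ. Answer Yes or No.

Characteristic polynomial: p(r) = r^3 + 5r^2 - 25r - 125 = (r - 5)(r + 5)^2.
r = -5 has algebraic multiplicity 2; rank(T + 5I) = 2, so geometric multiplicity = 1.
Geometric multiplicity < algebraic multiplicity, so T is not diagonalizable.

No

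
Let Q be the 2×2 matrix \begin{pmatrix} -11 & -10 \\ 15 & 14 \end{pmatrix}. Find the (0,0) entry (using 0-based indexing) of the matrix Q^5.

Characteristic polynomial: λ^2 - 3λ - 4 = (λ - 4)(λ + 1), so the eigenvalues are -1, 4.
λ=-1: eigenvector (1, -1).
λ=4: eigenvector (-2, 3).
P = [[1, -2], [-1, 3]], D = diag(-1, 4), P⁻¹ = [[3, 2], [1, 1]].
Q⁵ = P·diag(-1, 1024)·P⁻¹ = [[-2051, -2050], [3075, 3074]].
The requested entry is -2051.

-2051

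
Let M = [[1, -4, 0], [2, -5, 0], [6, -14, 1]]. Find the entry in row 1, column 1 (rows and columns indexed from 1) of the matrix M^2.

Characteristic polynomial: λ^3 + 3λ^2 - λ - 3 = (λ - 1)(λ + 1)(λ + 3), so the eigenvalues are -3, -1, 1.
λ=-3: eigenvector (-1, -1, -2).
λ=1: eigenvector (0, 0, 1).
λ=-1: eigenvector (2, 1, 1).
P = [[-1, 0, 2], [-1, 0, 1], [-2, 1, 1]], D = diag(-3, 1, -1), P⁻¹ = [[1, -2, 0], [1, -3, 1], [1, -1, 0]].
M² = P·diag(9, 1, 1)·P⁻¹ = [[-7, 16, 0], [-8, 17, 0], [-16, 32, 1]].
The requested entry is -7.

-7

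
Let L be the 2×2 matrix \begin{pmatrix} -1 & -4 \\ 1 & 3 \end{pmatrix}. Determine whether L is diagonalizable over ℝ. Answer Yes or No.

No

Characteristic polynomial: p(t) = t^2 - 2t + 1 = (t - 1)^2.
t = 1 has algebraic multiplicity 2; rank(L − 1I) = 1, so geometric multiplicity = 1.
Geometric multiplicity < algebraic multiplicity, so L is not diagonalizable.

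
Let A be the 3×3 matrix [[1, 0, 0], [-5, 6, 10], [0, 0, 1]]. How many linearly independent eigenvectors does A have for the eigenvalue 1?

2

A − 1I = [[0, 0, 0], [-5, 5, 10], [0, 0, 0]].
This matrix has rank 1, so its null space has dimension 3 − 1 = 2.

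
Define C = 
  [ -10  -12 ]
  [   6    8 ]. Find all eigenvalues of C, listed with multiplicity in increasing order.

Characteristic polynomial: p(μ) = μ^2 + 2μ - 8 = (μ - 2)(μ + 4).
Roots (with multiplicity): -4, 2.

-4, 2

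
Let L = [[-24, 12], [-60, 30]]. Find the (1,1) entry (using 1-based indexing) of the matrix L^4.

-5184

Characteristic polynomial: μ^2 - 6μ = μ(μ - 6), so the eigenvalues are 0, 6.
μ=0: eigenvector (1, 2).
μ=6: eigenvector (2, 5).
P = [[1, 2], [2, 5]], D = diag(0, 6), P⁻¹ = [[5, -2], [-2, 1]].
L⁴ = P·diag(0, 1296)·P⁻¹ = [[-5184, 2592], [-12960, 6480]].
The requested entry is -5184.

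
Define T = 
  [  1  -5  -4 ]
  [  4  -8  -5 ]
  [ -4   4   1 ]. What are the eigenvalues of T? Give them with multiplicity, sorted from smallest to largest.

-4, -1, -1

Characteristic polynomial: p(μ) = μ^3 + 6μ^2 + 9μ + 4 = (μ + 1)^2(μ + 4).
Roots (with multiplicity): -4, -1, -1.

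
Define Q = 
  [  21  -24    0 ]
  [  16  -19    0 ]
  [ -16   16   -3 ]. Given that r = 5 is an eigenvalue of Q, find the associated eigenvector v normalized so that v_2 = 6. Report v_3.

Q − 5I = [[16, -24, 0], [16, -24, 0], [-16, 16, -8]].
Solving (Q − 5I)v = 0 gives the eigenspace spanned by (9, 6, -6).
With v_2 = 6, v = (9, 6, -6), so v_3 = -6.

-6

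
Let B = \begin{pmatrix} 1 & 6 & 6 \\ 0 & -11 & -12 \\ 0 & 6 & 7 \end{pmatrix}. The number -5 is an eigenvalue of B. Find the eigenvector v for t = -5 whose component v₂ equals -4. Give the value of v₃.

B + 5I = [[6, 6, 6], [0, -6, -12], [0, 6, 12]].
Solving (B + 5I)v = 0 gives the eigenspace spanned by (2, -4, 2).
With v₂ = -4, v = (2, -4, 2), so v₃ = 2.

2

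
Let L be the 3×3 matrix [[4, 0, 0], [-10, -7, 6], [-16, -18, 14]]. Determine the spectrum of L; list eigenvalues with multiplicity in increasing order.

Characteristic polynomial: p(s) = s^3 - 11s^2 + 38s - 40 = (s - 5)(s - 4)(s - 2).
Roots (with multiplicity): 2, 4, 5.

2, 4, 5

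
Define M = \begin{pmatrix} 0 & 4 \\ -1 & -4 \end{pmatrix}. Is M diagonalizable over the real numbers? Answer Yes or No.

Characteristic polynomial: p(μ) = μ^2 + 4μ + 4 = (μ + 2)^2.
μ = -2 has algebraic multiplicity 2; rank(M + 2I) = 1, so geometric multiplicity = 1.
Geometric multiplicity < algebraic multiplicity, so M is not diagonalizable.

No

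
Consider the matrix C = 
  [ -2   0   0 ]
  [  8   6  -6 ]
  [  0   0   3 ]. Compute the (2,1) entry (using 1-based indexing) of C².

Characteristic polynomial: μ^3 - 7μ^2 + 36 = (μ - 6)(μ - 3)(μ + 2), so the eigenvalues are -2, 3, 6.
μ=-2: eigenvector (1, -1, 0).
μ=6: eigenvector (0, 1, 0).
μ=3: eigenvector (0, 2, 1).
P = [[1, 0, 0], [-1, 1, 2], [0, 0, 1]], D = diag(-2, 6, 3), P⁻¹ = [[1, 0, 0], [1, 1, -2], [0, 0, 1]].
C² = P·diag(4, 36, 9)·P⁻¹ = [[4, 0, 0], [32, 36, -54], [0, 0, 9]].
The requested entry is 32.

32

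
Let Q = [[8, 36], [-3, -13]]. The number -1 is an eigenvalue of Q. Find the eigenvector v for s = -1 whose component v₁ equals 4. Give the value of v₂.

Q + 1I = [[9, 36], [-3, -12]].
Solving (Q + 1I)v = 0 gives the eigenspace spanned by (4, -1).
With v₁ = 4, v = (4, -1), so v₂ = -1.

-1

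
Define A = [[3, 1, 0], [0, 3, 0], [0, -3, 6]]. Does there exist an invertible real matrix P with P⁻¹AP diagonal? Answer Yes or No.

Characteristic polynomial: p(t) = t^3 - 12t^2 + 45t - 54 = (t - 6)(t - 3)^2.
t = 3 has algebraic multiplicity 2; rank(A − 3I) = 2, so geometric multiplicity = 1.
Geometric multiplicity < algebraic multiplicity, so A is not diagonalizable.

No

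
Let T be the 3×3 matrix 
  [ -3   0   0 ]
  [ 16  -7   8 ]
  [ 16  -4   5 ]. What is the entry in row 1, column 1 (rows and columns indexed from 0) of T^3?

-55

Characteristic polynomial: r^3 + 5r^2 + 3r - 9 = (r - 1)(r + 3)^2, so the eigenvalues are -3, -3, 1.
r=-3: eigenvector (1, 0, -2).
r=1: eigenvector (0, 1, 1).
r=-3: eigenvector (0, -2, -1).
P = [[1, 0, 0], [0, 1, -2], [-2, 1, -1]], D = diag(-3, 1, -3), P⁻¹ = [[1, 0, 0], [4, -1, 2], [2, -1, 1]].
T³ = P·diag(-27, 1, -27)·P⁻¹ = [[-27, 0, 0], [112, -55, 56], [112, -28, 29]].
The requested entry is -55.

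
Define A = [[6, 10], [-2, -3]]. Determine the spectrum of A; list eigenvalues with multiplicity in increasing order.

1, 2

Characteristic polynomial: p(t) = t^2 - 3t + 2 = (t - 2)(t - 1).
Roots (with multiplicity): 1, 2.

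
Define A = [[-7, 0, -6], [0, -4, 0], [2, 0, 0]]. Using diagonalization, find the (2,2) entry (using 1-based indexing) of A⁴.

Characteristic polynomial: λ^3 + 11λ^2 + 40λ + 48 = (λ + 3)(λ + 4)^2, so the eigenvalues are -4, -4, -3.
λ=-3: eigenvector (3, 0, -2).
λ=-4: eigenvector (0, 1, 0).
λ=-4: eigenvector (2, -2, -1).
P = [[3, 0, 2], [0, 1, -2], [-2, 0, -1]], D = diag(-3, -4, -4), P⁻¹ = [[-1, 0, -2], [4, 1, 6], [2, 0, 3]].
A⁴ = P·diag(81, 256, 256)·P⁻¹ = [[781, 0, 1050], [0, 256, 0], [-350, 0, -444]].
The requested entry is 256.

256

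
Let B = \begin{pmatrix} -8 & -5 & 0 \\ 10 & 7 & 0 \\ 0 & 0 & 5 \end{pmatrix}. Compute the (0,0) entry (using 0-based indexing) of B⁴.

146

Characteristic polynomial: t^3 - 4t^2 - 11t + 30 = (t - 5)(t - 2)(t + 3), so the eigenvalues are -3, 2, 5.
t=2: eigenvector (-1, 2, 0).
t=-3: eigenvector (1, -1, 0).
t=5: eigenvector (0, 0, 1).
P = [[-1, 1, 0], [2, -1, 0], [0, 0, 1]], D = diag(2, -3, 5), P⁻¹ = [[1, 1, 0], [2, 1, 0], [0, 0, 1]].
B⁴ = P·diag(16, 81, 625)·P⁻¹ = [[146, 65, 0], [-130, -49, 0], [0, 0, 625]].
The requested entry is 146.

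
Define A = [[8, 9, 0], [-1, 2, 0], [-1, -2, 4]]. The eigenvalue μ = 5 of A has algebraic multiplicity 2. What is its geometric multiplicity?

1

A − 5I = [[3, 9, 0], [-1, -3, 0], [-1, -2, -1]].
This matrix has rank 2, so its null space has dimension 3 − 2 = 1.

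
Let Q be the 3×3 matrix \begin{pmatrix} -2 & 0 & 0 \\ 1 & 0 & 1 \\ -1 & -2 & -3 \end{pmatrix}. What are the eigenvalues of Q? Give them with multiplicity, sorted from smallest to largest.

-2, -2, -1

Characteristic polynomial: p(r) = r^3 + 5r^2 + 8r + 4 = (r + 1)(r + 2)^2.
Roots (with multiplicity): -2, -2, -1.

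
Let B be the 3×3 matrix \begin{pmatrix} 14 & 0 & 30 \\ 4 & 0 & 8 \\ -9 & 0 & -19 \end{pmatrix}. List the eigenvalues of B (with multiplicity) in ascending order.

-4, -1, 0

Characteristic polynomial: p(r) = r^3 + 5r^2 + 4r = r(r + 1)(r + 4).
Roots (with multiplicity): -4, -1, 0.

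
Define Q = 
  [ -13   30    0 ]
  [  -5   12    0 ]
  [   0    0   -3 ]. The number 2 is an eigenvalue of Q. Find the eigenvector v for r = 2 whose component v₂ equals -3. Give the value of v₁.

Q − 2I = [[-15, 30, 0], [-5, 10, 0], [0, 0, -5]].
Solving (Q − 2I)v = 0 gives the eigenspace spanned by (-6, -3, 0).
With v₂ = -3, v = (-6, -3, 0), so v₁ = -6.

-6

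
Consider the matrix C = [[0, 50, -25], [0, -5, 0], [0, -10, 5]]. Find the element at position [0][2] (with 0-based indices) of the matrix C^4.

Characteristic polynomial: s^3 - 25s = s(s - 5)(s + 5), so the eigenvalues are -5, 0, 5.
s=0: eigenvector (1, 0, 0).
s=-5: eigenvector (-5, 1, 1).
s=5: eigenvector (-5, 0, 1).
P = [[1, -5, -5], [0, 1, 0], [0, 1, 1]], D = diag(0, -5, 5), P⁻¹ = [[1, 0, 5], [0, 1, 0], [0, -1, 1]].
C⁴ = P·diag(0, 625, 625)·P⁻¹ = [[0, 0, -3125], [0, 625, 0], [0, 0, 625]].
The requested entry is -3125.

-3125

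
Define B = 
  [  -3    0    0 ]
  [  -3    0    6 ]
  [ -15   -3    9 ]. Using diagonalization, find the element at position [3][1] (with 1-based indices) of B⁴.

Characteristic polynomial: r^3 - 6r^2 - 9r + 54 = (r - 6)(r - 3)(r + 3), so the eigenvalues are -3, 3, 6.
r=-3: eigenvector (1, -1, 1).
r=6: eigenvector (0, 1, 1).
r=3: eigenvector (0, -2, -1).
P = [[1, 0, 0], [-1, 1, -2], [1, 1, -1]], D = diag(-3, 6, 3), P⁻¹ = [[1, 0, 0], [-3, -1, 2], [-2, -1, 1]].
B⁴ = P·diag(81, 1296, 81)·P⁻¹ = [[81, 0, 0], [-3645, -1134, 2430], [-3645, -1215, 2511]].
The requested entry is -3645.

-3645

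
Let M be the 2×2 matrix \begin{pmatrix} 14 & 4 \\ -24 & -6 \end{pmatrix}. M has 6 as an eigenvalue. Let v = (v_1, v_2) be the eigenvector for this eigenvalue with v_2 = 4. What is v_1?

-2

M − 6I = [[8, 4], [-24, -12]].
Solving (M − 6I)v = 0 gives the eigenspace spanned by (-2, 4).
With v_2 = 4, v = (-2, 4), so v_1 = -2.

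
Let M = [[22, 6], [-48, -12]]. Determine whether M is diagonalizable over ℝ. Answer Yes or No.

Yes

Characteristic polynomial: p(s) = s^2 - 10s + 24 = (s - 6)(s - 4).
All 2 eigenvalues are distinct, so M is diagonalizable.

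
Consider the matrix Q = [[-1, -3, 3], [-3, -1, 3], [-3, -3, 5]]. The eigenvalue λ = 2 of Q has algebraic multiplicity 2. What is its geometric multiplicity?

2

Q − 2I = [[-3, -3, 3], [-3, -3, 3], [-3, -3, 3]].
This matrix has rank 1, so its null space has dimension 3 − 1 = 2.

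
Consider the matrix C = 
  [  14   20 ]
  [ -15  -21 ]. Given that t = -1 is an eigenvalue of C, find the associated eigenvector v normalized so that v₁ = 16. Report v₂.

-12

C + 1I = [[15, 20], [-15, -20]].
Solving (C + 1I)v = 0 gives the eigenspace spanned by (16, -12).
With v₁ = 16, v = (16, -12), so v₂ = -12.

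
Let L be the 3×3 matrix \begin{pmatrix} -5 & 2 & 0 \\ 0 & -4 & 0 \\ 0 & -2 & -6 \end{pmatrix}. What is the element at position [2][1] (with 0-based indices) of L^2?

20

Characteristic polynomial: μ^3 + 15μ^2 + 74μ + 120 = (μ + 4)(μ + 5)(μ + 6), so the eigenvalues are -6, -5, -4.
μ=-4: eigenvector (2, 1, -1).
μ=-5: eigenvector (1, 0, 0).
μ=-6: eigenvector (0, 0, 1).
P = [[2, 1, 0], [1, 0, 0], [-1, 0, 1]], D = diag(-4, -5, -6), P⁻¹ = [[0, 1, 0], [1, -2, 0], [0, 1, 1]].
L² = P·diag(16, 25, 36)·P⁻¹ = [[25, -18, 0], [0, 16, 0], [0, 20, 36]].
The requested entry is 20.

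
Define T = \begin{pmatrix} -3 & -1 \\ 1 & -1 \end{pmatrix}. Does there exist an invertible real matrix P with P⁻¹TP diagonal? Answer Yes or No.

No

Characteristic polynomial: p(λ) = λ^2 + 4λ + 4 = (λ + 2)^2.
λ = -2 has algebraic multiplicity 2; rank(T + 2I) = 1, so geometric multiplicity = 1.
Geometric multiplicity < algebraic multiplicity, so T is not diagonalizable.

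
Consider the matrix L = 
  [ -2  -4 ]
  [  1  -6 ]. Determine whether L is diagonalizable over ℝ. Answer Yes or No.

Characteristic polynomial: p(λ) = λ^2 + 8λ + 16 = (λ + 4)^2.
λ = -4 has algebraic multiplicity 2; rank(L + 4I) = 1, so geometric multiplicity = 1.
Geometric multiplicity < algebraic multiplicity, so L is not diagonalizable.

No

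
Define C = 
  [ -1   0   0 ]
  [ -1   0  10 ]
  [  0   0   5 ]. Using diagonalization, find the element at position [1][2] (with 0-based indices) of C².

Characteristic polynomial: λ^3 - 4λ^2 - 5λ = λ(λ - 5)(λ + 1), so the eigenvalues are -1, 0, 5.
λ=-1: eigenvector (1, 1, 0).
λ=0: eigenvector (0, 1, 0).
λ=5: eigenvector (0, 2, 1).
P = [[1, 0, 0], [1, 1, 2], [0, 0, 1]], D = diag(-1, 0, 5), P⁻¹ = [[1, 0, 0], [-1, 1, -2], [0, 0, 1]].
C² = P·diag(1, 0, 25)·P⁻¹ = [[1, 0, 0], [1, 0, 50], [0, 0, 25]].
The requested entry is 50.

50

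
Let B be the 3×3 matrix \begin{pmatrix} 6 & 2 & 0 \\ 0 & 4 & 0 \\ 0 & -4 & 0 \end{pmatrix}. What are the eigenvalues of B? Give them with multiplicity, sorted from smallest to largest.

0, 4, 6

Characteristic polynomial: p(t) = t^3 - 10t^2 + 24t = t(t - 6)(t - 4).
Roots (with multiplicity): 0, 4, 6.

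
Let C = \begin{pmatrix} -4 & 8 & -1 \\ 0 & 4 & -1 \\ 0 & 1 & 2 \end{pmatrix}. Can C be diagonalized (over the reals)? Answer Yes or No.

Characteristic polynomial: p(μ) = μ^3 - 2μ^2 - 15μ + 36 = (μ - 3)^2(μ + 4).
μ = 3 has algebraic multiplicity 2; rank(C − 3I) = 2, so geometric multiplicity = 1.
Geometric multiplicity < algebraic multiplicity, so C is not diagonalizable.

No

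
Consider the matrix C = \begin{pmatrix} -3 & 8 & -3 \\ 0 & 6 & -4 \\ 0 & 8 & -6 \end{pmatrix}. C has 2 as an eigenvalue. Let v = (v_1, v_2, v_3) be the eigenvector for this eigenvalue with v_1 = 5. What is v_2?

5

C − 2I = [[-5, 8, -3], [0, 4, -4], [0, 8, -8]].
Solving (C − 2I)v = 0 gives the eigenspace spanned by (5, 5, 5).
With v_1 = 5, v = (5, 5, 5), so v_2 = 5.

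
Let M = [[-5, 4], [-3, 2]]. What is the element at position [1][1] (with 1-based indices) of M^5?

Characteristic polynomial: r^2 + 3r + 2 = (r + 1)(r + 2), so the eigenvalues are -2, -1.
r=-2: eigenvector (4, 3).
r=-1: eigenvector (1, 1).
P = [[4, 1], [3, 1]], D = diag(-2, -1), P⁻¹ = [[1, -1], [-3, 4]].
M⁵ = P·diag(-32, -1)·P⁻¹ = [[-125, 124], [-93, 92]].
The requested entry is -125.

-125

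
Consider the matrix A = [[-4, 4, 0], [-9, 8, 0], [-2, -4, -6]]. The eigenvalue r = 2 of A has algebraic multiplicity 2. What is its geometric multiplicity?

1

A − 2I = [[-6, 4, 0], [-9, 6, 0], [-2, -4, -8]].
This matrix has rank 2, so its null space has dimension 3 − 2 = 1.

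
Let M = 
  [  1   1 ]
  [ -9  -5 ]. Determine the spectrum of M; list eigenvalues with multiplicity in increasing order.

Characteristic polynomial: p(μ) = μ^2 + 4μ + 4 = (μ + 2)^2.
Roots (with multiplicity): -2, -2.

-2, -2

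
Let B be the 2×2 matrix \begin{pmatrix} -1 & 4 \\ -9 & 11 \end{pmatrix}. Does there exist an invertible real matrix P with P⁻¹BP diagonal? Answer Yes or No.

No

Characteristic polynomial: p(s) = s^2 - 10s + 25 = (s - 5)^2.
s = 5 has algebraic multiplicity 2; rank(B − 5I) = 1, so geometric multiplicity = 1.
Geometric multiplicity < algebraic multiplicity, so B is not diagonalizable.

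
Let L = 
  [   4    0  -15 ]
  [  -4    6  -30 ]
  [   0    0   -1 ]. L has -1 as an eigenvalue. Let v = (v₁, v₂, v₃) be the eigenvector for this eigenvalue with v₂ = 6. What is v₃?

L + 1I = [[5, 0, -15], [-4, 7, -30], [0, 0, 0]].
Solving (L + 1I)v = 0 gives the eigenspace spanned by (3, 6, 1).
With v₂ = 6, v = (3, 6, 1), so v₃ = 1.

1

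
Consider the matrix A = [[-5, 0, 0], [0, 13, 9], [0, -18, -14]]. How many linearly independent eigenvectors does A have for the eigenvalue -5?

2

A + 5I = [[0, 0, 0], [0, 18, 9], [0, -18, -9]].
This matrix has rank 1, so its null space has dimension 3 − 1 = 2.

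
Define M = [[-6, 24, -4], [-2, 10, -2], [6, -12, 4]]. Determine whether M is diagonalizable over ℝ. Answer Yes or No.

Characteristic polynomial: p(t) = t^3 - 8t^2 + 4t + 48 = (t - 6)(t - 4)(t + 2).
All 3 eigenvalues are distinct, so M is diagonalizable.

Yes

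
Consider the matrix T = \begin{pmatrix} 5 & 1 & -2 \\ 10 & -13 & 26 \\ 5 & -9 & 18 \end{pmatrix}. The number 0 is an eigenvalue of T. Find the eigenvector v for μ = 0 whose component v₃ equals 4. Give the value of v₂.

8

T = [[5, 1, -2], [10, -13, 26], [5, -9, 18]].
Solving (T)v = 0 gives the eigenspace spanned by (0, 8, 4).
With v₃ = 4, v = (0, 8, 4), so v₂ = 8.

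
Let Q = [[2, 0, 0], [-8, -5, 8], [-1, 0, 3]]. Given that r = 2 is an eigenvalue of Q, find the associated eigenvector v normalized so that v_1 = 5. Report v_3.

Q − 2I = [[0, 0, 0], [-8, -7, 8], [-1, 0, 1]].
Solving (Q − 2I)v = 0 gives the eigenspace spanned by (5, 0, 5).
With v_1 = 5, v = (5, 0, 5), so v_3 = 5.

5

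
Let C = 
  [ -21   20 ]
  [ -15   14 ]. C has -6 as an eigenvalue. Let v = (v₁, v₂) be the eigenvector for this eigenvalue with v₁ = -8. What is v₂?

C + 6I = [[-15, 20], [-15, 20]].
Solving (C + 6I)v = 0 gives the eigenspace spanned by (-8, -6).
With v₁ = -8, v = (-8, -6), so v₂ = -6.

-6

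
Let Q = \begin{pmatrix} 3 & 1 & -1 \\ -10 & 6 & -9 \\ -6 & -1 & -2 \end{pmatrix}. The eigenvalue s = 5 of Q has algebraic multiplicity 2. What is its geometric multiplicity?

1

Q − 5I = [[-2, 1, -1], [-10, 1, -9], [-6, -1, -7]].
This matrix has rank 2, so its null space has dimension 3 − 2 = 1.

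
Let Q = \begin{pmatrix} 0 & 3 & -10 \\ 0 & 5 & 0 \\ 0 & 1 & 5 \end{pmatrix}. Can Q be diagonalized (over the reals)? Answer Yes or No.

Characteristic polynomial: p(r) = r^3 - 10r^2 + 25r = r(r - 5)^2.
r = 5 has algebraic multiplicity 2; rank(Q − 5I) = 2, so geometric multiplicity = 1.
Geometric multiplicity < algebraic multiplicity, so Q is not diagonalizable.

No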